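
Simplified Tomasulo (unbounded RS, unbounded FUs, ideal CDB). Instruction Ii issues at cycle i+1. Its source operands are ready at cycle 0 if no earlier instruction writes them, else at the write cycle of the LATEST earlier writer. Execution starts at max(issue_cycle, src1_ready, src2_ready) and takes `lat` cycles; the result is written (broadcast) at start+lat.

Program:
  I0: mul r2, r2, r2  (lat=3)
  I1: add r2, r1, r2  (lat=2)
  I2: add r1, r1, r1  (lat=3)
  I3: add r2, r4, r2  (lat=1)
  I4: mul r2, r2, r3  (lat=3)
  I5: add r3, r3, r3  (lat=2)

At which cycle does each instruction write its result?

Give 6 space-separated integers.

Answer: 4 6 6 7 10 8

Derivation:
I0 mul r2: issue@1 deps=(None,None) exec_start@1 write@4
I1 add r2: issue@2 deps=(None,0) exec_start@4 write@6
I2 add r1: issue@3 deps=(None,None) exec_start@3 write@6
I3 add r2: issue@4 deps=(None,1) exec_start@6 write@7
I4 mul r2: issue@5 deps=(3,None) exec_start@7 write@10
I5 add r3: issue@6 deps=(None,None) exec_start@6 write@8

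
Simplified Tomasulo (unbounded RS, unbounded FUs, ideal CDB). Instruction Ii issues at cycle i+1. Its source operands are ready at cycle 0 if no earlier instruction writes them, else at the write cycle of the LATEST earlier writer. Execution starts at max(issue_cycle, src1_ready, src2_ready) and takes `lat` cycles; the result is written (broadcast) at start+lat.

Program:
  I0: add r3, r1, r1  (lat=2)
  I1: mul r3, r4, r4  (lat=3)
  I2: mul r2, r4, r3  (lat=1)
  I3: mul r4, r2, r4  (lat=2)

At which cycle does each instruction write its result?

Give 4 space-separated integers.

Answer: 3 5 6 8

Derivation:
I0 add r3: issue@1 deps=(None,None) exec_start@1 write@3
I1 mul r3: issue@2 deps=(None,None) exec_start@2 write@5
I2 mul r2: issue@3 deps=(None,1) exec_start@5 write@6
I3 mul r4: issue@4 deps=(2,None) exec_start@6 write@8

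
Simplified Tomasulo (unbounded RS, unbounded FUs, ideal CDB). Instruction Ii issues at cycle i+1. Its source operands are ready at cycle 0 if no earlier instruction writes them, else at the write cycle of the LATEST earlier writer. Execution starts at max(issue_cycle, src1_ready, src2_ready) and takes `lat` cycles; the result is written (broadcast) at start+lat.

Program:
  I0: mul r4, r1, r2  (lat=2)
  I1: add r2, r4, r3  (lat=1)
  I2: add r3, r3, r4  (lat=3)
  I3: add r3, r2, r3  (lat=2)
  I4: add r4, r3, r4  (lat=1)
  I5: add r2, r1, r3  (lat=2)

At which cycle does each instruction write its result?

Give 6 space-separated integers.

Answer: 3 4 6 8 9 10

Derivation:
I0 mul r4: issue@1 deps=(None,None) exec_start@1 write@3
I1 add r2: issue@2 deps=(0,None) exec_start@3 write@4
I2 add r3: issue@3 deps=(None,0) exec_start@3 write@6
I3 add r3: issue@4 deps=(1,2) exec_start@6 write@8
I4 add r4: issue@5 deps=(3,0) exec_start@8 write@9
I5 add r2: issue@6 deps=(None,3) exec_start@8 write@10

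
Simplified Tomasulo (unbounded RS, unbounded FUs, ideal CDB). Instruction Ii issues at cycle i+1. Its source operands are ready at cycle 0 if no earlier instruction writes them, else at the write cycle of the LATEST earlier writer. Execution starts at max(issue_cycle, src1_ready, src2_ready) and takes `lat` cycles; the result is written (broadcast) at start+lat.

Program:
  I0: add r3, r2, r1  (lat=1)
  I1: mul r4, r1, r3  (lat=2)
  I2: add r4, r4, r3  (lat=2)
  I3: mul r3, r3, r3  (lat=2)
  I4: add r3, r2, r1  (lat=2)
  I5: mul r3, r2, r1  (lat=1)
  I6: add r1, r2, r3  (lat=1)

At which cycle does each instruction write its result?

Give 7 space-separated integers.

Answer: 2 4 6 6 7 7 8

Derivation:
I0 add r3: issue@1 deps=(None,None) exec_start@1 write@2
I1 mul r4: issue@2 deps=(None,0) exec_start@2 write@4
I2 add r4: issue@3 deps=(1,0) exec_start@4 write@6
I3 mul r3: issue@4 deps=(0,0) exec_start@4 write@6
I4 add r3: issue@5 deps=(None,None) exec_start@5 write@7
I5 mul r3: issue@6 deps=(None,None) exec_start@6 write@7
I6 add r1: issue@7 deps=(None,5) exec_start@7 write@8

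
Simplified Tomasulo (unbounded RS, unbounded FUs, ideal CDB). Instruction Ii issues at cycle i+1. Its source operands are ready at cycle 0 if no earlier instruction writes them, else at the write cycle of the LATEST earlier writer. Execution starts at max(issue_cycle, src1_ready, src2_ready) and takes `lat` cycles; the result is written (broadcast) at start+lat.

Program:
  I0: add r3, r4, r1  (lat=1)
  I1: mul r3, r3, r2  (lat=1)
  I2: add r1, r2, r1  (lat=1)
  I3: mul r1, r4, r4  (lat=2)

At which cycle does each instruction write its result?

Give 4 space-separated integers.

Answer: 2 3 4 6

Derivation:
I0 add r3: issue@1 deps=(None,None) exec_start@1 write@2
I1 mul r3: issue@2 deps=(0,None) exec_start@2 write@3
I2 add r1: issue@3 deps=(None,None) exec_start@3 write@4
I3 mul r1: issue@4 deps=(None,None) exec_start@4 write@6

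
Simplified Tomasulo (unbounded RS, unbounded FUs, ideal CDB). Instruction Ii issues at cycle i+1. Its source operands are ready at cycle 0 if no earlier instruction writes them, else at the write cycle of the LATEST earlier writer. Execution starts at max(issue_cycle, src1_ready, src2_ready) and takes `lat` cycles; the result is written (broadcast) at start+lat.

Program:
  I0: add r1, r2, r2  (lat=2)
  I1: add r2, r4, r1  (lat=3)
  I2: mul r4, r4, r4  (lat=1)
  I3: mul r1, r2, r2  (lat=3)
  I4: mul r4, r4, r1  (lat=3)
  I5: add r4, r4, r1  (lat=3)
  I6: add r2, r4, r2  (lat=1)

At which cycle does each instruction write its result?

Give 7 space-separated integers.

Answer: 3 6 4 9 12 15 16

Derivation:
I0 add r1: issue@1 deps=(None,None) exec_start@1 write@3
I1 add r2: issue@2 deps=(None,0) exec_start@3 write@6
I2 mul r4: issue@3 deps=(None,None) exec_start@3 write@4
I3 mul r1: issue@4 deps=(1,1) exec_start@6 write@9
I4 mul r4: issue@5 deps=(2,3) exec_start@9 write@12
I5 add r4: issue@6 deps=(4,3) exec_start@12 write@15
I6 add r2: issue@7 deps=(5,1) exec_start@15 write@16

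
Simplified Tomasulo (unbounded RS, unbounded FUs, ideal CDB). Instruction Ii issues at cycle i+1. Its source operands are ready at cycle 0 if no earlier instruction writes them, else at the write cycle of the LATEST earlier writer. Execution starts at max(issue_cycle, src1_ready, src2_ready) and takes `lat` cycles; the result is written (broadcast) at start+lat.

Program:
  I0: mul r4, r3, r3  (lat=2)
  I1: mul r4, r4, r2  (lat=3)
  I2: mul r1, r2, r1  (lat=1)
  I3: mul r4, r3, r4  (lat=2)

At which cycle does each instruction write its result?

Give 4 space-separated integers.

Answer: 3 6 4 8

Derivation:
I0 mul r4: issue@1 deps=(None,None) exec_start@1 write@3
I1 mul r4: issue@2 deps=(0,None) exec_start@3 write@6
I2 mul r1: issue@3 deps=(None,None) exec_start@3 write@4
I3 mul r4: issue@4 deps=(None,1) exec_start@6 write@8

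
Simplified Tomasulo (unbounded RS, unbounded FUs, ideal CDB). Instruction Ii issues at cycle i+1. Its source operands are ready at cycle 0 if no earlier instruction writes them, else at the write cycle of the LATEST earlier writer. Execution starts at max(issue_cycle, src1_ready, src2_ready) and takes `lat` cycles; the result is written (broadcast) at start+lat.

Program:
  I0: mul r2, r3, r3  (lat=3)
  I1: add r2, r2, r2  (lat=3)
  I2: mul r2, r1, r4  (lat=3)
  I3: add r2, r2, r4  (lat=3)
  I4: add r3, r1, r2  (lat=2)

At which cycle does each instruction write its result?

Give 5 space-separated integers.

Answer: 4 7 6 9 11

Derivation:
I0 mul r2: issue@1 deps=(None,None) exec_start@1 write@4
I1 add r2: issue@2 deps=(0,0) exec_start@4 write@7
I2 mul r2: issue@3 deps=(None,None) exec_start@3 write@6
I3 add r2: issue@4 deps=(2,None) exec_start@6 write@9
I4 add r3: issue@5 deps=(None,3) exec_start@9 write@11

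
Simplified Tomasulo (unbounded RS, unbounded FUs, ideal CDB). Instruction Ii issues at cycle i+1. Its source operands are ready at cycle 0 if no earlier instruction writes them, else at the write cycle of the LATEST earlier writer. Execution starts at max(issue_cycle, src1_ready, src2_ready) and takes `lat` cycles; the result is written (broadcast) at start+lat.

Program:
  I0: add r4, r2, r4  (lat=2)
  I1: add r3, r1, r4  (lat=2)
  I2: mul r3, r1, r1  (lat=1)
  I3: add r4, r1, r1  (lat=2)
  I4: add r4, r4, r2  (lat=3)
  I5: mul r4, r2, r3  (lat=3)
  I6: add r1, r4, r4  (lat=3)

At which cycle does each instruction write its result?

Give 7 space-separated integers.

I0 add r4: issue@1 deps=(None,None) exec_start@1 write@3
I1 add r3: issue@2 deps=(None,0) exec_start@3 write@5
I2 mul r3: issue@3 deps=(None,None) exec_start@3 write@4
I3 add r4: issue@4 deps=(None,None) exec_start@4 write@6
I4 add r4: issue@5 deps=(3,None) exec_start@6 write@9
I5 mul r4: issue@6 deps=(None,2) exec_start@6 write@9
I6 add r1: issue@7 deps=(5,5) exec_start@9 write@12

Answer: 3 5 4 6 9 9 12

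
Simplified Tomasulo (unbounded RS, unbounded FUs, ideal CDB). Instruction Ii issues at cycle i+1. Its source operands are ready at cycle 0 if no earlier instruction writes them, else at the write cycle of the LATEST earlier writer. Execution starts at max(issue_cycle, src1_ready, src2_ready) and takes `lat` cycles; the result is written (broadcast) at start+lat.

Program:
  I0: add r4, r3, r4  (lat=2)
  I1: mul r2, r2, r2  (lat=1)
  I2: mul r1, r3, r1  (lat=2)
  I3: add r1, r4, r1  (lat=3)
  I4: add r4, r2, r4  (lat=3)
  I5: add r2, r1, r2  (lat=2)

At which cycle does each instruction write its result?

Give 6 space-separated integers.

Answer: 3 3 5 8 8 10

Derivation:
I0 add r4: issue@1 deps=(None,None) exec_start@1 write@3
I1 mul r2: issue@2 deps=(None,None) exec_start@2 write@3
I2 mul r1: issue@3 deps=(None,None) exec_start@3 write@5
I3 add r1: issue@4 deps=(0,2) exec_start@5 write@8
I4 add r4: issue@5 deps=(1,0) exec_start@5 write@8
I5 add r2: issue@6 deps=(3,1) exec_start@8 write@10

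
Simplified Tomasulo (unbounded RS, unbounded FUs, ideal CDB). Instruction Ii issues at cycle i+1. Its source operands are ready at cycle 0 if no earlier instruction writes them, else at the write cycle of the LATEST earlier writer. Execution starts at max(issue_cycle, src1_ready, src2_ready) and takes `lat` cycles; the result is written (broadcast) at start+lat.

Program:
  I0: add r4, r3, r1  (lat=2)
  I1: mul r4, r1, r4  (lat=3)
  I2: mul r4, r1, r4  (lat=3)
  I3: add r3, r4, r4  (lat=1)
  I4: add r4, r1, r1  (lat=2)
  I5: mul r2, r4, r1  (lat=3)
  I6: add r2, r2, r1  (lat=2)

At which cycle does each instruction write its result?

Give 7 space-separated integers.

I0 add r4: issue@1 deps=(None,None) exec_start@1 write@3
I1 mul r4: issue@2 deps=(None,0) exec_start@3 write@6
I2 mul r4: issue@3 deps=(None,1) exec_start@6 write@9
I3 add r3: issue@4 deps=(2,2) exec_start@9 write@10
I4 add r4: issue@5 deps=(None,None) exec_start@5 write@7
I5 mul r2: issue@6 deps=(4,None) exec_start@7 write@10
I6 add r2: issue@7 deps=(5,None) exec_start@10 write@12

Answer: 3 6 9 10 7 10 12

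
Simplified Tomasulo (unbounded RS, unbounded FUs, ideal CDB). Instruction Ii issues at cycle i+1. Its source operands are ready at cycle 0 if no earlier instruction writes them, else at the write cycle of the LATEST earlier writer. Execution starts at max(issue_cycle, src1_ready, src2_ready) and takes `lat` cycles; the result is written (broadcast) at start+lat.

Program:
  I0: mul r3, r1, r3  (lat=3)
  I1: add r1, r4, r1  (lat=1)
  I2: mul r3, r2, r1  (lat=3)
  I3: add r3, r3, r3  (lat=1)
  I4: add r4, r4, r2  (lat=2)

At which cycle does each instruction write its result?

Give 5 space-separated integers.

I0 mul r3: issue@1 deps=(None,None) exec_start@1 write@4
I1 add r1: issue@2 deps=(None,None) exec_start@2 write@3
I2 mul r3: issue@3 deps=(None,1) exec_start@3 write@6
I3 add r3: issue@4 deps=(2,2) exec_start@6 write@7
I4 add r4: issue@5 deps=(None,None) exec_start@5 write@7

Answer: 4 3 6 7 7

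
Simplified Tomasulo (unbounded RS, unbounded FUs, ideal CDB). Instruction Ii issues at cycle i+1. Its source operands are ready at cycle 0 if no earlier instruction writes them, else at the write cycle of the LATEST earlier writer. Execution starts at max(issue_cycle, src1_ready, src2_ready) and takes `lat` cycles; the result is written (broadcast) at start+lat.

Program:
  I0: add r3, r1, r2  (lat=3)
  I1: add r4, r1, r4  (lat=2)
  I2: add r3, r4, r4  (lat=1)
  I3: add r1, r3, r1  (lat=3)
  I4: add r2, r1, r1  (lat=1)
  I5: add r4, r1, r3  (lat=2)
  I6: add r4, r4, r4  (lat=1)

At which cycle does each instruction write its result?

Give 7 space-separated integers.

Answer: 4 4 5 8 9 10 11

Derivation:
I0 add r3: issue@1 deps=(None,None) exec_start@1 write@4
I1 add r4: issue@2 deps=(None,None) exec_start@2 write@4
I2 add r3: issue@3 deps=(1,1) exec_start@4 write@5
I3 add r1: issue@4 deps=(2,None) exec_start@5 write@8
I4 add r2: issue@5 deps=(3,3) exec_start@8 write@9
I5 add r4: issue@6 deps=(3,2) exec_start@8 write@10
I6 add r4: issue@7 deps=(5,5) exec_start@10 write@11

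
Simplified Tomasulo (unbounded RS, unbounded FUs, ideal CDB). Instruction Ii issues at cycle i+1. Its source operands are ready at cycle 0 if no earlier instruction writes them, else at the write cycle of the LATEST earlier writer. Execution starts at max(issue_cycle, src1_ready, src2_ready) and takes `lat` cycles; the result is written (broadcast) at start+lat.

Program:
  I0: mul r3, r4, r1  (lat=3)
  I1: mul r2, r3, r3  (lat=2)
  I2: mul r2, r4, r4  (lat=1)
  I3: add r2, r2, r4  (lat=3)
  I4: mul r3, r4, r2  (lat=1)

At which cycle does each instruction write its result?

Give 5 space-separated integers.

Answer: 4 6 4 7 8

Derivation:
I0 mul r3: issue@1 deps=(None,None) exec_start@1 write@4
I1 mul r2: issue@2 deps=(0,0) exec_start@4 write@6
I2 mul r2: issue@3 deps=(None,None) exec_start@3 write@4
I3 add r2: issue@4 deps=(2,None) exec_start@4 write@7
I4 mul r3: issue@5 deps=(None,3) exec_start@7 write@8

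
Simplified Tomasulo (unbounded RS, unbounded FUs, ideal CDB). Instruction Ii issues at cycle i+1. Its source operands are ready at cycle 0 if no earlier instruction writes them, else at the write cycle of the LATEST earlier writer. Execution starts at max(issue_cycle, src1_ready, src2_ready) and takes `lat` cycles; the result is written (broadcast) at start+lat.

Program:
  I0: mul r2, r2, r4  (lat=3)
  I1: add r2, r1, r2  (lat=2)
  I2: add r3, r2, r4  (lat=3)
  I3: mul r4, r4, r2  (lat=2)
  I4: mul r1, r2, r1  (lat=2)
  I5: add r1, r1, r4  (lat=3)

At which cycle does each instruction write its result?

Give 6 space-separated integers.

I0 mul r2: issue@1 deps=(None,None) exec_start@1 write@4
I1 add r2: issue@2 deps=(None,0) exec_start@4 write@6
I2 add r3: issue@3 deps=(1,None) exec_start@6 write@9
I3 mul r4: issue@4 deps=(None,1) exec_start@6 write@8
I4 mul r1: issue@5 deps=(1,None) exec_start@6 write@8
I5 add r1: issue@6 deps=(4,3) exec_start@8 write@11

Answer: 4 6 9 8 8 11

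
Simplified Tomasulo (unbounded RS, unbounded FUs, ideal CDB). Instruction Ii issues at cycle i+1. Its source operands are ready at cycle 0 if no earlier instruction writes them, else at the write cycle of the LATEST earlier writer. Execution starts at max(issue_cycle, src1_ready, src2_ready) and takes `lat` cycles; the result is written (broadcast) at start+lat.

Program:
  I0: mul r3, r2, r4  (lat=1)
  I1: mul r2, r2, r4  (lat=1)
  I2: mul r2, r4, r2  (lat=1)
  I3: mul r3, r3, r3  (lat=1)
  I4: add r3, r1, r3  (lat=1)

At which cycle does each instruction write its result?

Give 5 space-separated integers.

Answer: 2 3 4 5 6

Derivation:
I0 mul r3: issue@1 deps=(None,None) exec_start@1 write@2
I1 mul r2: issue@2 deps=(None,None) exec_start@2 write@3
I2 mul r2: issue@3 deps=(None,1) exec_start@3 write@4
I3 mul r3: issue@4 deps=(0,0) exec_start@4 write@5
I4 add r3: issue@5 deps=(None,3) exec_start@5 write@6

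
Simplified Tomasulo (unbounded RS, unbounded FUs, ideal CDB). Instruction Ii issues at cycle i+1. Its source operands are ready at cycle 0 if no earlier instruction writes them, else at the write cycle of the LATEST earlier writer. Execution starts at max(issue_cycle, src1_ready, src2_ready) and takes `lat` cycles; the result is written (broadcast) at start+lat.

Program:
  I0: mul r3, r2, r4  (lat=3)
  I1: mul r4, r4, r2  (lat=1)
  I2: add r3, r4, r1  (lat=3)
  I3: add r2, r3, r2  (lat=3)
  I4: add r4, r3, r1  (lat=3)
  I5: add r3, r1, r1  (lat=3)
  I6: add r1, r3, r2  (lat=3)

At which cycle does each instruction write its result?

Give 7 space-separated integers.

I0 mul r3: issue@1 deps=(None,None) exec_start@1 write@4
I1 mul r4: issue@2 deps=(None,None) exec_start@2 write@3
I2 add r3: issue@3 deps=(1,None) exec_start@3 write@6
I3 add r2: issue@4 deps=(2,None) exec_start@6 write@9
I4 add r4: issue@5 deps=(2,None) exec_start@6 write@9
I5 add r3: issue@6 deps=(None,None) exec_start@6 write@9
I6 add r1: issue@7 deps=(5,3) exec_start@9 write@12

Answer: 4 3 6 9 9 9 12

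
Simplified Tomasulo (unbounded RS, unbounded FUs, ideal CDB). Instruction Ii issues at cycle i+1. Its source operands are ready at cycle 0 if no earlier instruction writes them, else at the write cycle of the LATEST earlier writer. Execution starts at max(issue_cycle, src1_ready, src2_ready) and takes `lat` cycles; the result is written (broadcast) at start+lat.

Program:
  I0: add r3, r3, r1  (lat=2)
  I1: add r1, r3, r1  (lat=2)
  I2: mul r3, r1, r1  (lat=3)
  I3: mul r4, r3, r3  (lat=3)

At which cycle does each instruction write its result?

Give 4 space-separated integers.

I0 add r3: issue@1 deps=(None,None) exec_start@1 write@3
I1 add r1: issue@2 deps=(0,None) exec_start@3 write@5
I2 mul r3: issue@3 deps=(1,1) exec_start@5 write@8
I3 mul r4: issue@4 deps=(2,2) exec_start@8 write@11

Answer: 3 5 8 11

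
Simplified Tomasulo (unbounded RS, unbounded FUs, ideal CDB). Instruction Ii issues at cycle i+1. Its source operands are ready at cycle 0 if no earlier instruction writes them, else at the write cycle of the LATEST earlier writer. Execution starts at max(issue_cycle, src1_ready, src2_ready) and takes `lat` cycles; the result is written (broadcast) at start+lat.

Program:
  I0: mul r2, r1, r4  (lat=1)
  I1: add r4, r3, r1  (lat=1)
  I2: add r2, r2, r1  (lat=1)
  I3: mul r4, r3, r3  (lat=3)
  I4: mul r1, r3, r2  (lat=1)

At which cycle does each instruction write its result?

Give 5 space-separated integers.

Answer: 2 3 4 7 6

Derivation:
I0 mul r2: issue@1 deps=(None,None) exec_start@1 write@2
I1 add r4: issue@2 deps=(None,None) exec_start@2 write@3
I2 add r2: issue@3 deps=(0,None) exec_start@3 write@4
I3 mul r4: issue@4 deps=(None,None) exec_start@4 write@7
I4 mul r1: issue@5 deps=(None,2) exec_start@5 write@6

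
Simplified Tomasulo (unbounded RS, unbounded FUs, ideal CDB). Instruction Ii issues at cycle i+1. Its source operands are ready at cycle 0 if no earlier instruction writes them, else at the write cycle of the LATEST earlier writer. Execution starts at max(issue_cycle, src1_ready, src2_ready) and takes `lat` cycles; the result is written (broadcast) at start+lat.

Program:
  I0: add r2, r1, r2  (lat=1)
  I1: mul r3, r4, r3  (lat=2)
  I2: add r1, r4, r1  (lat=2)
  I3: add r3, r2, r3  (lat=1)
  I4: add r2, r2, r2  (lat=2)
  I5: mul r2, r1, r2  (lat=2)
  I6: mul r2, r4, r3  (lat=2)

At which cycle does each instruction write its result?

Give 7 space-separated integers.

I0 add r2: issue@1 deps=(None,None) exec_start@1 write@2
I1 mul r3: issue@2 deps=(None,None) exec_start@2 write@4
I2 add r1: issue@3 deps=(None,None) exec_start@3 write@5
I3 add r3: issue@4 deps=(0,1) exec_start@4 write@5
I4 add r2: issue@5 deps=(0,0) exec_start@5 write@7
I5 mul r2: issue@6 deps=(2,4) exec_start@7 write@9
I6 mul r2: issue@7 deps=(None,3) exec_start@7 write@9

Answer: 2 4 5 5 7 9 9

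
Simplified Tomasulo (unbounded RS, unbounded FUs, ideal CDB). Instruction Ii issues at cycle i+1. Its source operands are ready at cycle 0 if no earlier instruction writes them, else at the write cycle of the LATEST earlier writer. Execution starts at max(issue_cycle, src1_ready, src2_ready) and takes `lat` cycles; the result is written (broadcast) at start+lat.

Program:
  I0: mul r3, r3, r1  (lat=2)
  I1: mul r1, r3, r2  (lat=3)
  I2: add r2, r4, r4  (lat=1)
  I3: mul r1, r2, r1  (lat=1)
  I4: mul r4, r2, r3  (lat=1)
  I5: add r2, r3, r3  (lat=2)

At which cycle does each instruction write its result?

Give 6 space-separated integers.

Answer: 3 6 4 7 6 8

Derivation:
I0 mul r3: issue@1 deps=(None,None) exec_start@1 write@3
I1 mul r1: issue@2 deps=(0,None) exec_start@3 write@6
I2 add r2: issue@3 deps=(None,None) exec_start@3 write@4
I3 mul r1: issue@4 deps=(2,1) exec_start@6 write@7
I4 mul r4: issue@5 deps=(2,0) exec_start@5 write@6
I5 add r2: issue@6 deps=(0,0) exec_start@6 write@8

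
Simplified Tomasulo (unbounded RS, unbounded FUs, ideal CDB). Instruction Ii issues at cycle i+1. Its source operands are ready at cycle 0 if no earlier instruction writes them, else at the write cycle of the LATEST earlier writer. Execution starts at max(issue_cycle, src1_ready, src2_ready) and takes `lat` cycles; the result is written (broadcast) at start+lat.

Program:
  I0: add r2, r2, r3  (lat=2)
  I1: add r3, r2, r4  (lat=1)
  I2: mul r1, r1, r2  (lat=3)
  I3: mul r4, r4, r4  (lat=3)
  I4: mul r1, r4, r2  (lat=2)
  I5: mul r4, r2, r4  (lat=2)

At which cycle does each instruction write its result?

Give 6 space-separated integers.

Answer: 3 4 6 7 9 9

Derivation:
I0 add r2: issue@1 deps=(None,None) exec_start@1 write@3
I1 add r3: issue@2 deps=(0,None) exec_start@3 write@4
I2 mul r1: issue@3 deps=(None,0) exec_start@3 write@6
I3 mul r4: issue@4 deps=(None,None) exec_start@4 write@7
I4 mul r1: issue@5 deps=(3,0) exec_start@7 write@9
I5 mul r4: issue@6 deps=(0,3) exec_start@7 write@9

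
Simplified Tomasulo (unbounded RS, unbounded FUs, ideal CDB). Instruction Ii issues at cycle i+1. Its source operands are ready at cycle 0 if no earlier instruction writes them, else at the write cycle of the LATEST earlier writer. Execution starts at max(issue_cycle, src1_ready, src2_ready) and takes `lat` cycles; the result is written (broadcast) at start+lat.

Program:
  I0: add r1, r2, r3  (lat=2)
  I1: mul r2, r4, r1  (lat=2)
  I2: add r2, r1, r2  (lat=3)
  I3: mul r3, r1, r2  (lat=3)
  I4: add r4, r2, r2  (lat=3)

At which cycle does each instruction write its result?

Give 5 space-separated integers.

Answer: 3 5 8 11 11

Derivation:
I0 add r1: issue@1 deps=(None,None) exec_start@1 write@3
I1 mul r2: issue@2 deps=(None,0) exec_start@3 write@5
I2 add r2: issue@3 deps=(0,1) exec_start@5 write@8
I3 mul r3: issue@4 deps=(0,2) exec_start@8 write@11
I4 add r4: issue@5 deps=(2,2) exec_start@8 write@11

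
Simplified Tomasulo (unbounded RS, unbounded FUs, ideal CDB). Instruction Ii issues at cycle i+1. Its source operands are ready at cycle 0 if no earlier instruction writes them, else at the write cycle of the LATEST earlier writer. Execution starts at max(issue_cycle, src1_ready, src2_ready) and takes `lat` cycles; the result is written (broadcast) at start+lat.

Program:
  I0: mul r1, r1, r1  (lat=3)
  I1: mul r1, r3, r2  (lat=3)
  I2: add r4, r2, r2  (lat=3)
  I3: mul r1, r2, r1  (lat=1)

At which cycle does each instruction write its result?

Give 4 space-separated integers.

Answer: 4 5 6 6

Derivation:
I0 mul r1: issue@1 deps=(None,None) exec_start@1 write@4
I1 mul r1: issue@2 deps=(None,None) exec_start@2 write@5
I2 add r4: issue@3 deps=(None,None) exec_start@3 write@6
I3 mul r1: issue@4 deps=(None,1) exec_start@5 write@6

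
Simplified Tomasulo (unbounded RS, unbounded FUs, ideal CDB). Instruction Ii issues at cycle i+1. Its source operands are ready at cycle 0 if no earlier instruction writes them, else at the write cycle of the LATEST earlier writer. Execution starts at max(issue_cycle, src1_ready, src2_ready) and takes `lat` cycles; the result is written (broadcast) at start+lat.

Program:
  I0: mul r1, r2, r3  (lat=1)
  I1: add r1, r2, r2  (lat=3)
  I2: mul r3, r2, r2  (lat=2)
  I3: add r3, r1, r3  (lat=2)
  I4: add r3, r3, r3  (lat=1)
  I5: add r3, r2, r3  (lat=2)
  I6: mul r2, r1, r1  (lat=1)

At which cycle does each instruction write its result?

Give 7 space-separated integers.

Answer: 2 5 5 7 8 10 8

Derivation:
I0 mul r1: issue@1 deps=(None,None) exec_start@1 write@2
I1 add r1: issue@2 deps=(None,None) exec_start@2 write@5
I2 mul r3: issue@3 deps=(None,None) exec_start@3 write@5
I3 add r3: issue@4 deps=(1,2) exec_start@5 write@7
I4 add r3: issue@5 deps=(3,3) exec_start@7 write@8
I5 add r3: issue@6 deps=(None,4) exec_start@8 write@10
I6 mul r2: issue@7 deps=(1,1) exec_start@7 write@8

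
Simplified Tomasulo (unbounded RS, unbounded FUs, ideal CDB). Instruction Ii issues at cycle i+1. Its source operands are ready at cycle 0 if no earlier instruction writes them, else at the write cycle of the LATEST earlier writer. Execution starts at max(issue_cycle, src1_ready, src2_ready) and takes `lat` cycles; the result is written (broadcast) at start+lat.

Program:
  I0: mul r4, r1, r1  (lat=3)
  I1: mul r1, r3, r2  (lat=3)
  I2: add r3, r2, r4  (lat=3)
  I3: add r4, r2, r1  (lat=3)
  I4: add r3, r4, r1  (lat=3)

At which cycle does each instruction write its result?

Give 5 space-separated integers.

I0 mul r4: issue@1 deps=(None,None) exec_start@1 write@4
I1 mul r1: issue@2 deps=(None,None) exec_start@2 write@5
I2 add r3: issue@3 deps=(None,0) exec_start@4 write@7
I3 add r4: issue@4 deps=(None,1) exec_start@5 write@8
I4 add r3: issue@5 deps=(3,1) exec_start@8 write@11

Answer: 4 5 7 8 11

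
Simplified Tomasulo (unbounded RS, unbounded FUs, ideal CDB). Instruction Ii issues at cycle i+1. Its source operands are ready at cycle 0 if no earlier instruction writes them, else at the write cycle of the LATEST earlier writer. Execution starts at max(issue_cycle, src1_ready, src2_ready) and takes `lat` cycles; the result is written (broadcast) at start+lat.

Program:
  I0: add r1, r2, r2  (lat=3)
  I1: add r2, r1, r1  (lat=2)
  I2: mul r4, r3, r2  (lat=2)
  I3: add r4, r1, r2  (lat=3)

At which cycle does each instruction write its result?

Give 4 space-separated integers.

Answer: 4 6 8 9

Derivation:
I0 add r1: issue@1 deps=(None,None) exec_start@1 write@4
I1 add r2: issue@2 deps=(0,0) exec_start@4 write@6
I2 mul r4: issue@3 deps=(None,1) exec_start@6 write@8
I3 add r4: issue@4 deps=(0,1) exec_start@6 write@9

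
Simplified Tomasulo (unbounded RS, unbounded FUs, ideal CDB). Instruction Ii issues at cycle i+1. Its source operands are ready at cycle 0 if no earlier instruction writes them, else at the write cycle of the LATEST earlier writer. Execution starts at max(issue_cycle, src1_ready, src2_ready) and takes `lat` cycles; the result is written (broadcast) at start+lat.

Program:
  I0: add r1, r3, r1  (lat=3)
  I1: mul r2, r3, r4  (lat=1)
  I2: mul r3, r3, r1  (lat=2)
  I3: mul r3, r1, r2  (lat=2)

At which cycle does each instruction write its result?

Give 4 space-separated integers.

I0 add r1: issue@1 deps=(None,None) exec_start@1 write@4
I1 mul r2: issue@2 deps=(None,None) exec_start@2 write@3
I2 mul r3: issue@3 deps=(None,0) exec_start@4 write@6
I3 mul r3: issue@4 deps=(0,1) exec_start@4 write@6

Answer: 4 3 6 6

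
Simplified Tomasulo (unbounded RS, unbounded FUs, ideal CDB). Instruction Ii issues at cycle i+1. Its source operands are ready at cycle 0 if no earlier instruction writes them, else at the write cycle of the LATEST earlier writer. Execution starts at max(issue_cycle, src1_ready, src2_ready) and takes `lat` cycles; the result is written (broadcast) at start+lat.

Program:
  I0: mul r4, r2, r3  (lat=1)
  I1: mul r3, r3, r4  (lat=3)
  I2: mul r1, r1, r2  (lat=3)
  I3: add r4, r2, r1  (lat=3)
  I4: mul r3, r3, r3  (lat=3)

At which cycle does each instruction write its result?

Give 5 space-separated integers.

I0 mul r4: issue@1 deps=(None,None) exec_start@1 write@2
I1 mul r3: issue@2 deps=(None,0) exec_start@2 write@5
I2 mul r1: issue@3 deps=(None,None) exec_start@3 write@6
I3 add r4: issue@4 deps=(None,2) exec_start@6 write@9
I4 mul r3: issue@5 deps=(1,1) exec_start@5 write@8

Answer: 2 5 6 9 8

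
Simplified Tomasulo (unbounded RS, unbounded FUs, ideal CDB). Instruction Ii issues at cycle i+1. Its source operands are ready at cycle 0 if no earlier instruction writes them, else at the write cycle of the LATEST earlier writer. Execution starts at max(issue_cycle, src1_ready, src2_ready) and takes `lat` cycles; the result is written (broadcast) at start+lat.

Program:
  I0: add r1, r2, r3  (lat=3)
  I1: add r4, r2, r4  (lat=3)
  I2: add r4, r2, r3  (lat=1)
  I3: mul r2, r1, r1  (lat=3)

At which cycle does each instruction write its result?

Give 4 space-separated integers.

I0 add r1: issue@1 deps=(None,None) exec_start@1 write@4
I1 add r4: issue@2 deps=(None,None) exec_start@2 write@5
I2 add r4: issue@3 deps=(None,None) exec_start@3 write@4
I3 mul r2: issue@4 deps=(0,0) exec_start@4 write@7

Answer: 4 5 4 7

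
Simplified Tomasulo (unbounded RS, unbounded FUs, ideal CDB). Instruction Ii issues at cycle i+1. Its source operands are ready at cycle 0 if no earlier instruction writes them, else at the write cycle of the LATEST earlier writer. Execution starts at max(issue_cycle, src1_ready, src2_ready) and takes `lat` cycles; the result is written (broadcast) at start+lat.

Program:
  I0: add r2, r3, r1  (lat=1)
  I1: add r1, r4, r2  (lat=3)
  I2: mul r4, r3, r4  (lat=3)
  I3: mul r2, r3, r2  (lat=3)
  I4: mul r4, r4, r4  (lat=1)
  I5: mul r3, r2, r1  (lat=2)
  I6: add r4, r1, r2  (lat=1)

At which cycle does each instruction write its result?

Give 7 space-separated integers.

Answer: 2 5 6 7 7 9 8

Derivation:
I0 add r2: issue@1 deps=(None,None) exec_start@1 write@2
I1 add r1: issue@2 deps=(None,0) exec_start@2 write@5
I2 mul r4: issue@3 deps=(None,None) exec_start@3 write@6
I3 mul r2: issue@4 deps=(None,0) exec_start@4 write@7
I4 mul r4: issue@5 deps=(2,2) exec_start@6 write@7
I5 mul r3: issue@6 deps=(3,1) exec_start@7 write@9
I6 add r4: issue@7 deps=(1,3) exec_start@7 write@8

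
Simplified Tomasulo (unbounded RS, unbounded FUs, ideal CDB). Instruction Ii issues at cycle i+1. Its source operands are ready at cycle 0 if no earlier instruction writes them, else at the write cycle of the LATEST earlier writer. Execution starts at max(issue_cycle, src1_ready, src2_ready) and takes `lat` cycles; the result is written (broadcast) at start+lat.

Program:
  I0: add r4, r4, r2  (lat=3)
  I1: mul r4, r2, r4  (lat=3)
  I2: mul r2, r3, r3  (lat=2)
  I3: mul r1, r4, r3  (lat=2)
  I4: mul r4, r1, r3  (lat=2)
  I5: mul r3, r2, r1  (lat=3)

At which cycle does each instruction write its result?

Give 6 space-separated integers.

I0 add r4: issue@1 deps=(None,None) exec_start@1 write@4
I1 mul r4: issue@2 deps=(None,0) exec_start@4 write@7
I2 mul r2: issue@3 deps=(None,None) exec_start@3 write@5
I3 mul r1: issue@4 deps=(1,None) exec_start@7 write@9
I4 mul r4: issue@5 deps=(3,None) exec_start@9 write@11
I5 mul r3: issue@6 deps=(2,3) exec_start@9 write@12

Answer: 4 7 5 9 11 12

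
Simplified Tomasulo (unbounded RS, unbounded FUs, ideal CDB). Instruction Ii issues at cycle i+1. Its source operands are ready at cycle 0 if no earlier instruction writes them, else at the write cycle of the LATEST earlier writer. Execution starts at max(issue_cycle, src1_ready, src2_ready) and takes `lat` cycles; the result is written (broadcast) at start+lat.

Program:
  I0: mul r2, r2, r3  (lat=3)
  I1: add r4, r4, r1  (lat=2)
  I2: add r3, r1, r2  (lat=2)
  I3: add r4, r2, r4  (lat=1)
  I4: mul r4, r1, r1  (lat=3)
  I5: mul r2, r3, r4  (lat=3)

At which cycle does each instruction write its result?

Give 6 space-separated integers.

I0 mul r2: issue@1 deps=(None,None) exec_start@1 write@4
I1 add r4: issue@2 deps=(None,None) exec_start@2 write@4
I2 add r3: issue@3 deps=(None,0) exec_start@4 write@6
I3 add r4: issue@4 deps=(0,1) exec_start@4 write@5
I4 mul r4: issue@5 deps=(None,None) exec_start@5 write@8
I5 mul r2: issue@6 deps=(2,4) exec_start@8 write@11

Answer: 4 4 6 5 8 11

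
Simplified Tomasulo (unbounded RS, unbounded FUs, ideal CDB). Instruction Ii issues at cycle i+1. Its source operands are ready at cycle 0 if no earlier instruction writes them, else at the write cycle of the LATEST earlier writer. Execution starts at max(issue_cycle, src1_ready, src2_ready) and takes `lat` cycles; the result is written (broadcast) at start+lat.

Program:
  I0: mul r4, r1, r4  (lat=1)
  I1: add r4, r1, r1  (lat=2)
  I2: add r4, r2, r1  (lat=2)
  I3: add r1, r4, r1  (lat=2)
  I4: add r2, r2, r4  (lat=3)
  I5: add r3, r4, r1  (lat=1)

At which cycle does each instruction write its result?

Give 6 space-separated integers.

Answer: 2 4 5 7 8 8

Derivation:
I0 mul r4: issue@1 deps=(None,None) exec_start@1 write@2
I1 add r4: issue@2 deps=(None,None) exec_start@2 write@4
I2 add r4: issue@3 deps=(None,None) exec_start@3 write@5
I3 add r1: issue@4 deps=(2,None) exec_start@5 write@7
I4 add r2: issue@5 deps=(None,2) exec_start@5 write@8
I5 add r3: issue@6 deps=(2,3) exec_start@7 write@8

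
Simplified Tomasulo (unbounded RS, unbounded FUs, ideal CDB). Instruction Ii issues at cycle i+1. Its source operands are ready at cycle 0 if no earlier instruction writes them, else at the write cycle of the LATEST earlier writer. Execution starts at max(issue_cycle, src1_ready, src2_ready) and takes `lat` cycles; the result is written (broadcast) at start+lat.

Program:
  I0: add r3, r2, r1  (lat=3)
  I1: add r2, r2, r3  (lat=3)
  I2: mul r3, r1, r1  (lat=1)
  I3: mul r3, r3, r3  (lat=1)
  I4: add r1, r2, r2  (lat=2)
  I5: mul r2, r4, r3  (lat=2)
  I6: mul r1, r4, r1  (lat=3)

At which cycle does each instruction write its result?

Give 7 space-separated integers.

I0 add r3: issue@1 deps=(None,None) exec_start@1 write@4
I1 add r2: issue@2 deps=(None,0) exec_start@4 write@7
I2 mul r3: issue@3 deps=(None,None) exec_start@3 write@4
I3 mul r3: issue@4 deps=(2,2) exec_start@4 write@5
I4 add r1: issue@5 deps=(1,1) exec_start@7 write@9
I5 mul r2: issue@6 deps=(None,3) exec_start@6 write@8
I6 mul r1: issue@7 deps=(None,4) exec_start@9 write@12

Answer: 4 7 4 5 9 8 12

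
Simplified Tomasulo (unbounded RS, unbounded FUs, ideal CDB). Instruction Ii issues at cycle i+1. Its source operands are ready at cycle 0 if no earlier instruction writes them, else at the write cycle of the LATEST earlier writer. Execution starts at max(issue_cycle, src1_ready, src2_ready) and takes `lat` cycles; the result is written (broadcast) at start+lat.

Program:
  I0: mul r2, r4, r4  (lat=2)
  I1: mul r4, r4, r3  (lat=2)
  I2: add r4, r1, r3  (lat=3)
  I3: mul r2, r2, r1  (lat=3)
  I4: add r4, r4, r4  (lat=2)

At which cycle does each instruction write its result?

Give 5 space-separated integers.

Answer: 3 4 6 7 8

Derivation:
I0 mul r2: issue@1 deps=(None,None) exec_start@1 write@3
I1 mul r4: issue@2 deps=(None,None) exec_start@2 write@4
I2 add r4: issue@3 deps=(None,None) exec_start@3 write@6
I3 mul r2: issue@4 deps=(0,None) exec_start@4 write@7
I4 add r4: issue@5 deps=(2,2) exec_start@6 write@8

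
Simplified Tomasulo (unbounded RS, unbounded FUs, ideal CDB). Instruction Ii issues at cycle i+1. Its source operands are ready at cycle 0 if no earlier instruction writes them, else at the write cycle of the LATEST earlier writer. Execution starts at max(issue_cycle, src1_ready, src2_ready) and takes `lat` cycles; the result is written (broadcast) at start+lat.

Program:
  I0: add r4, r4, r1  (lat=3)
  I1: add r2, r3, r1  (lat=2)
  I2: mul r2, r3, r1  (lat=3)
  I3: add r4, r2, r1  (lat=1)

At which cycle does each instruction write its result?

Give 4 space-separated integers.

I0 add r4: issue@1 deps=(None,None) exec_start@1 write@4
I1 add r2: issue@2 deps=(None,None) exec_start@2 write@4
I2 mul r2: issue@3 deps=(None,None) exec_start@3 write@6
I3 add r4: issue@4 deps=(2,None) exec_start@6 write@7

Answer: 4 4 6 7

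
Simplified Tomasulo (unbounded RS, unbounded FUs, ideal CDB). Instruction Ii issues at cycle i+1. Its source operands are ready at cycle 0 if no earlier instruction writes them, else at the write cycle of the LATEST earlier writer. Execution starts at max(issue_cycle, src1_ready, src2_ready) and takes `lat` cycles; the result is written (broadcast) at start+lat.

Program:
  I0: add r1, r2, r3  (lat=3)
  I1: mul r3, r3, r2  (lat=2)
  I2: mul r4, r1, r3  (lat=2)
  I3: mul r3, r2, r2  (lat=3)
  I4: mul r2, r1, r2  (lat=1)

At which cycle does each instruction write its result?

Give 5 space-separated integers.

Answer: 4 4 6 7 6

Derivation:
I0 add r1: issue@1 deps=(None,None) exec_start@1 write@4
I1 mul r3: issue@2 deps=(None,None) exec_start@2 write@4
I2 mul r4: issue@3 deps=(0,1) exec_start@4 write@6
I3 mul r3: issue@4 deps=(None,None) exec_start@4 write@7
I4 mul r2: issue@5 deps=(0,None) exec_start@5 write@6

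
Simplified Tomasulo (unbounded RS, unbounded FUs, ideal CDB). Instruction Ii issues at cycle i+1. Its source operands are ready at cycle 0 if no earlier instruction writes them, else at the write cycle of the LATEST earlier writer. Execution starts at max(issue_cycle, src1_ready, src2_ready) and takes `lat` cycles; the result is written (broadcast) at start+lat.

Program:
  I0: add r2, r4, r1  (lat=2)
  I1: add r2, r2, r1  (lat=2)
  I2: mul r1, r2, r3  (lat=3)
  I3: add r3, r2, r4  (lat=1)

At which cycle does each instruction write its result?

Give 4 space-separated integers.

Answer: 3 5 8 6

Derivation:
I0 add r2: issue@1 deps=(None,None) exec_start@1 write@3
I1 add r2: issue@2 deps=(0,None) exec_start@3 write@5
I2 mul r1: issue@3 deps=(1,None) exec_start@5 write@8
I3 add r3: issue@4 deps=(1,None) exec_start@5 write@6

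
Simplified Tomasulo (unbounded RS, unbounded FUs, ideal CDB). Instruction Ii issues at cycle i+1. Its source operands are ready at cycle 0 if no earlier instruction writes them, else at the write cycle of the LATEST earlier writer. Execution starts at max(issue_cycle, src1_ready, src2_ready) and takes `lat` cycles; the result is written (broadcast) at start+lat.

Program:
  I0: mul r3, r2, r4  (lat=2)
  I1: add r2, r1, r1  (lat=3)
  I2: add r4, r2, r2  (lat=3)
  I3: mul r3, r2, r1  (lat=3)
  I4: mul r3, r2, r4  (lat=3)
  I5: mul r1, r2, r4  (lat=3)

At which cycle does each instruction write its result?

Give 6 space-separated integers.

I0 mul r3: issue@1 deps=(None,None) exec_start@1 write@3
I1 add r2: issue@2 deps=(None,None) exec_start@2 write@5
I2 add r4: issue@3 deps=(1,1) exec_start@5 write@8
I3 mul r3: issue@4 deps=(1,None) exec_start@5 write@8
I4 mul r3: issue@5 deps=(1,2) exec_start@8 write@11
I5 mul r1: issue@6 deps=(1,2) exec_start@8 write@11

Answer: 3 5 8 8 11 11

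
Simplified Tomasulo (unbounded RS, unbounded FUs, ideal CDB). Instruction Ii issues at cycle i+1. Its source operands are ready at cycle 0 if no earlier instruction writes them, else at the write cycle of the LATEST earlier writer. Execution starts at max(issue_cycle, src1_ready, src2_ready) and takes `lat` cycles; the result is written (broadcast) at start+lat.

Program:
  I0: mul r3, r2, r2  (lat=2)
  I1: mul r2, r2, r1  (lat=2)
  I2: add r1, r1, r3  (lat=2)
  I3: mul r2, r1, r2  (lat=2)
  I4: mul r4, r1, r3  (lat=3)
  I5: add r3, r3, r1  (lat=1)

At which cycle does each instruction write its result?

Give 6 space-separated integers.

Answer: 3 4 5 7 8 7

Derivation:
I0 mul r3: issue@1 deps=(None,None) exec_start@1 write@3
I1 mul r2: issue@2 deps=(None,None) exec_start@2 write@4
I2 add r1: issue@3 deps=(None,0) exec_start@3 write@5
I3 mul r2: issue@4 deps=(2,1) exec_start@5 write@7
I4 mul r4: issue@5 deps=(2,0) exec_start@5 write@8
I5 add r3: issue@6 deps=(0,2) exec_start@6 write@7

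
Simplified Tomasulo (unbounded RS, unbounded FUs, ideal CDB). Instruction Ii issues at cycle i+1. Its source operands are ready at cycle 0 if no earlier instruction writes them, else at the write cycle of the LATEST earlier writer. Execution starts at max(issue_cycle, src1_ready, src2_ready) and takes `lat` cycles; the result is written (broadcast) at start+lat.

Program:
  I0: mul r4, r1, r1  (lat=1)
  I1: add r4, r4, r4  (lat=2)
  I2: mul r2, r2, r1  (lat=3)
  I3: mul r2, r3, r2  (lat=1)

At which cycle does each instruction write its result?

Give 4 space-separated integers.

I0 mul r4: issue@1 deps=(None,None) exec_start@1 write@2
I1 add r4: issue@2 deps=(0,0) exec_start@2 write@4
I2 mul r2: issue@3 deps=(None,None) exec_start@3 write@6
I3 mul r2: issue@4 deps=(None,2) exec_start@6 write@7

Answer: 2 4 6 7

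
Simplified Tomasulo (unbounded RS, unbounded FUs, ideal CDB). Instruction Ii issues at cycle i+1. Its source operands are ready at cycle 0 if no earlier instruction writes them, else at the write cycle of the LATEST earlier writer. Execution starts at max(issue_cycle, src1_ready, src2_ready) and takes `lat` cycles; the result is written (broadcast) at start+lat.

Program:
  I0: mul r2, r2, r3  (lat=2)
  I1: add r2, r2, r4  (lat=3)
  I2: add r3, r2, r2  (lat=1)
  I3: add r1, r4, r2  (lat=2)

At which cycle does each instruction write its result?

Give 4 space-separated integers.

Answer: 3 6 7 8

Derivation:
I0 mul r2: issue@1 deps=(None,None) exec_start@1 write@3
I1 add r2: issue@2 deps=(0,None) exec_start@3 write@6
I2 add r3: issue@3 deps=(1,1) exec_start@6 write@7
I3 add r1: issue@4 deps=(None,1) exec_start@6 write@8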